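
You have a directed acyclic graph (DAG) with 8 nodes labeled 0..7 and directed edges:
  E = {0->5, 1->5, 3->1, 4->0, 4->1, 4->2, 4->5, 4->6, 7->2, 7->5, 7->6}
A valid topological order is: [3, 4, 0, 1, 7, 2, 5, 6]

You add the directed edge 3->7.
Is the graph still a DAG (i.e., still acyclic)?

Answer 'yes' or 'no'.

Given toposort: [3, 4, 0, 1, 7, 2, 5, 6]
Position of 3: index 0; position of 7: index 4
New edge 3->7: forward
Forward edge: respects the existing order. Still a DAG, same toposort still valid.
Still a DAG? yes

Answer: yes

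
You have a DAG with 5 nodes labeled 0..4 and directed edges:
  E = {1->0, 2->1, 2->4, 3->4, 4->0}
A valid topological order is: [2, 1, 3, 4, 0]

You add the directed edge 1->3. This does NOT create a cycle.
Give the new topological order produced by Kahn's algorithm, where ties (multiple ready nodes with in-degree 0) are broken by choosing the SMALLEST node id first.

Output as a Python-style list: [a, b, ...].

Answer: [2, 1, 3, 4, 0]

Derivation:
Old toposort: [2, 1, 3, 4, 0]
Added edge: 1->3
Position of 1 (1) < position of 3 (2). Old order still valid.
Run Kahn's algorithm (break ties by smallest node id):
  initial in-degrees: [2, 1, 0, 1, 2]
  ready (indeg=0): [2]
  pop 2: indeg[1]->0; indeg[4]->1 | ready=[1] | order so far=[2]
  pop 1: indeg[0]->1; indeg[3]->0 | ready=[3] | order so far=[2, 1]
  pop 3: indeg[4]->0 | ready=[4] | order so far=[2, 1, 3]
  pop 4: indeg[0]->0 | ready=[0] | order so far=[2, 1, 3, 4]
  pop 0: no out-edges | ready=[] | order so far=[2, 1, 3, 4, 0]
  Result: [2, 1, 3, 4, 0]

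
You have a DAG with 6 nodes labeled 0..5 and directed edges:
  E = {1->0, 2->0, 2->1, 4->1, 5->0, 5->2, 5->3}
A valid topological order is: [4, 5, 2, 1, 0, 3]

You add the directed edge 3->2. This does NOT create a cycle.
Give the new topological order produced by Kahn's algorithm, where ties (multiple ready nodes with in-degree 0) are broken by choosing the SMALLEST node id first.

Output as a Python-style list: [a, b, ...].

Answer: [4, 5, 3, 2, 1, 0]

Derivation:
Old toposort: [4, 5, 2, 1, 0, 3]
Added edge: 3->2
Position of 3 (5) > position of 2 (2). Must reorder: 3 must now come before 2.
Run Kahn's algorithm (break ties by smallest node id):
  initial in-degrees: [3, 2, 2, 1, 0, 0]
  ready (indeg=0): [4, 5]
  pop 4: indeg[1]->1 | ready=[5] | order so far=[4]
  pop 5: indeg[0]->2; indeg[2]->1; indeg[3]->0 | ready=[3] | order so far=[4, 5]
  pop 3: indeg[2]->0 | ready=[2] | order so far=[4, 5, 3]
  pop 2: indeg[0]->1; indeg[1]->0 | ready=[1] | order so far=[4, 5, 3, 2]
  pop 1: indeg[0]->0 | ready=[0] | order so far=[4, 5, 3, 2, 1]
  pop 0: no out-edges | ready=[] | order so far=[4, 5, 3, 2, 1, 0]
  Result: [4, 5, 3, 2, 1, 0]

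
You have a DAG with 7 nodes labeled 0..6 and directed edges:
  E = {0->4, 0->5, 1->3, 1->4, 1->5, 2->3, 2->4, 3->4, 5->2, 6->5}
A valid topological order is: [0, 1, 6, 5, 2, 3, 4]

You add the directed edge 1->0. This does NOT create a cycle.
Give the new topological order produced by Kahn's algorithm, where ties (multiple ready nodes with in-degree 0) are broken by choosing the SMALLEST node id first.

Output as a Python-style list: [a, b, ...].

Answer: [1, 0, 6, 5, 2, 3, 4]

Derivation:
Old toposort: [0, 1, 6, 5, 2, 3, 4]
Added edge: 1->0
Position of 1 (1) > position of 0 (0). Must reorder: 1 must now come before 0.
Run Kahn's algorithm (break ties by smallest node id):
  initial in-degrees: [1, 0, 1, 2, 4, 3, 0]
  ready (indeg=0): [1, 6]
  pop 1: indeg[0]->0; indeg[3]->1; indeg[4]->3; indeg[5]->2 | ready=[0, 6] | order so far=[1]
  pop 0: indeg[4]->2; indeg[5]->1 | ready=[6] | order so far=[1, 0]
  pop 6: indeg[5]->0 | ready=[5] | order so far=[1, 0, 6]
  pop 5: indeg[2]->0 | ready=[2] | order so far=[1, 0, 6, 5]
  pop 2: indeg[3]->0; indeg[4]->1 | ready=[3] | order so far=[1, 0, 6, 5, 2]
  pop 3: indeg[4]->0 | ready=[4] | order so far=[1, 0, 6, 5, 2, 3]
  pop 4: no out-edges | ready=[] | order so far=[1, 0, 6, 5, 2, 3, 4]
  Result: [1, 0, 6, 5, 2, 3, 4]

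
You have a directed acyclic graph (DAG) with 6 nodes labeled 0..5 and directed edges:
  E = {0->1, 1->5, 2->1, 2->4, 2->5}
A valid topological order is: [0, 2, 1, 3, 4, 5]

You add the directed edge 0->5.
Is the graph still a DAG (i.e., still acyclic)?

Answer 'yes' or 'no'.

Answer: yes

Derivation:
Given toposort: [0, 2, 1, 3, 4, 5]
Position of 0: index 0; position of 5: index 5
New edge 0->5: forward
Forward edge: respects the existing order. Still a DAG, same toposort still valid.
Still a DAG? yes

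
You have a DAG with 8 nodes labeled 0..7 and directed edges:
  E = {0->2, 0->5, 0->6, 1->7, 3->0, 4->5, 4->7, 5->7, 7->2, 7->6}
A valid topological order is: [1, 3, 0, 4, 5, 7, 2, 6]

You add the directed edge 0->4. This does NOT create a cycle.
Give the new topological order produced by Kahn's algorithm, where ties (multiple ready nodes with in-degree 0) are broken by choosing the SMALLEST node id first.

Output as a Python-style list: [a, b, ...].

Answer: [1, 3, 0, 4, 5, 7, 2, 6]

Derivation:
Old toposort: [1, 3, 0, 4, 5, 7, 2, 6]
Added edge: 0->4
Position of 0 (2) < position of 4 (3). Old order still valid.
Run Kahn's algorithm (break ties by smallest node id):
  initial in-degrees: [1, 0, 2, 0, 1, 2, 2, 3]
  ready (indeg=0): [1, 3]
  pop 1: indeg[7]->2 | ready=[3] | order so far=[1]
  pop 3: indeg[0]->0 | ready=[0] | order so far=[1, 3]
  pop 0: indeg[2]->1; indeg[4]->0; indeg[5]->1; indeg[6]->1 | ready=[4] | order so far=[1, 3, 0]
  pop 4: indeg[5]->0; indeg[7]->1 | ready=[5] | order so far=[1, 3, 0, 4]
  pop 5: indeg[7]->0 | ready=[7] | order so far=[1, 3, 0, 4, 5]
  pop 7: indeg[2]->0; indeg[6]->0 | ready=[2, 6] | order so far=[1, 3, 0, 4, 5, 7]
  pop 2: no out-edges | ready=[6] | order so far=[1, 3, 0, 4, 5, 7, 2]
  pop 6: no out-edges | ready=[] | order so far=[1, 3, 0, 4, 5, 7, 2, 6]
  Result: [1, 3, 0, 4, 5, 7, 2, 6]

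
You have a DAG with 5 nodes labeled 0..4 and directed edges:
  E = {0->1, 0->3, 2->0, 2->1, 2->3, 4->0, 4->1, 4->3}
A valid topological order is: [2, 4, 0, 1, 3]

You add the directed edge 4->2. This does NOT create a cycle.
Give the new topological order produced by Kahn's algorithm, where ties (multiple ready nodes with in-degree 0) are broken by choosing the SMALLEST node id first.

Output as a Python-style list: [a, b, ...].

Answer: [4, 2, 0, 1, 3]

Derivation:
Old toposort: [2, 4, 0, 1, 3]
Added edge: 4->2
Position of 4 (1) > position of 2 (0). Must reorder: 4 must now come before 2.
Run Kahn's algorithm (break ties by smallest node id):
  initial in-degrees: [2, 3, 1, 3, 0]
  ready (indeg=0): [4]
  pop 4: indeg[0]->1; indeg[1]->2; indeg[2]->0; indeg[3]->2 | ready=[2] | order so far=[4]
  pop 2: indeg[0]->0; indeg[1]->1; indeg[3]->1 | ready=[0] | order so far=[4, 2]
  pop 0: indeg[1]->0; indeg[3]->0 | ready=[1, 3] | order so far=[4, 2, 0]
  pop 1: no out-edges | ready=[3] | order so far=[4, 2, 0, 1]
  pop 3: no out-edges | ready=[] | order so far=[4, 2, 0, 1, 3]
  Result: [4, 2, 0, 1, 3]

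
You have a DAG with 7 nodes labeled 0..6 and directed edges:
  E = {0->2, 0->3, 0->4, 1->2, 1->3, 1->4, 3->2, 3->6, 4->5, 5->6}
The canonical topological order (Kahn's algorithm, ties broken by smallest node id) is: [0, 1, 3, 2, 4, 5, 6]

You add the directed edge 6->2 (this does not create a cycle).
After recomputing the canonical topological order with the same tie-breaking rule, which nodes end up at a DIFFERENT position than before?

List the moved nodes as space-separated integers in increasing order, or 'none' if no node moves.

Old toposort: [0, 1, 3, 2, 4, 5, 6]
Added edge 6->2
Recompute Kahn (smallest-id tiebreak):
  initial in-degrees: [0, 0, 4, 2, 2, 1, 2]
  ready (indeg=0): [0, 1]
  pop 0: indeg[2]->3; indeg[3]->1; indeg[4]->1 | ready=[1] | order so far=[0]
  pop 1: indeg[2]->2; indeg[3]->0; indeg[4]->0 | ready=[3, 4] | order so far=[0, 1]
  pop 3: indeg[2]->1; indeg[6]->1 | ready=[4] | order so far=[0, 1, 3]
  pop 4: indeg[5]->0 | ready=[5] | order so far=[0, 1, 3, 4]
  pop 5: indeg[6]->0 | ready=[6] | order so far=[0, 1, 3, 4, 5]
  pop 6: indeg[2]->0 | ready=[2] | order so far=[0, 1, 3, 4, 5, 6]
  pop 2: no out-edges | ready=[] | order so far=[0, 1, 3, 4, 5, 6, 2]
New canonical toposort: [0, 1, 3, 4, 5, 6, 2]
Compare positions:
  Node 0: index 0 -> 0 (same)
  Node 1: index 1 -> 1 (same)
  Node 2: index 3 -> 6 (moved)
  Node 3: index 2 -> 2 (same)
  Node 4: index 4 -> 3 (moved)
  Node 5: index 5 -> 4 (moved)
  Node 6: index 6 -> 5 (moved)
Nodes that changed position: 2 4 5 6

Answer: 2 4 5 6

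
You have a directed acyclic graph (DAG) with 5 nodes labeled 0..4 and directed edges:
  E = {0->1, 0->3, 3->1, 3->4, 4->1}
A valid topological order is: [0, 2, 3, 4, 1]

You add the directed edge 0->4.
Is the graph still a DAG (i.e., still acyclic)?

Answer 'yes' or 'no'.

Answer: yes

Derivation:
Given toposort: [0, 2, 3, 4, 1]
Position of 0: index 0; position of 4: index 3
New edge 0->4: forward
Forward edge: respects the existing order. Still a DAG, same toposort still valid.
Still a DAG? yes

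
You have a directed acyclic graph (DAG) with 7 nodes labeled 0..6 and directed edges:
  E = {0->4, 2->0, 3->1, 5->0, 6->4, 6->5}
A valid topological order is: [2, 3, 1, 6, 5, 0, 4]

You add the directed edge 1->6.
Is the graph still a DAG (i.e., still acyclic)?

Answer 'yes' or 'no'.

Given toposort: [2, 3, 1, 6, 5, 0, 4]
Position of 1: index 2; position of 6: index 3
New edge 1->6: forward
Forward edge: respects the existing order. Still a DAG, same toposort still valid.
Still a DAG? yes

Answer: yes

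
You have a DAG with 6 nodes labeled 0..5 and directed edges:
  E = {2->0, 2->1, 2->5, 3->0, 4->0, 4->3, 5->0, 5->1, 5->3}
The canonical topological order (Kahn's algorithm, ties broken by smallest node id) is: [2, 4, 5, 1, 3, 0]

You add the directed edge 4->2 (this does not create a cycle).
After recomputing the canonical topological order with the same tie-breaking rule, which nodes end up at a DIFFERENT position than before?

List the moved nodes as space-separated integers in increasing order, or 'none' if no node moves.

Answer: 2 4

Derivation:
Old toposort: [2, 4, 5, 1, 3, 0]
Added edge 4->2
Recompute Kahn (smallest-id tiebreak):
  initial in-degrees: [4, 2, 1, 2, 0, 1]
  ready (indeg=0): [4]
  pop 4: indeg[0]->3; indeg[2]->0; indeg[3]->1 | ready=[2] | order so far=[4]
  pop 2: indeg[0]->2; indeg[1]->1; indeg[5]->0 | ready=[5] | order so far=[4, 2]
  pop 5: indeg[0]->1; indeg[1]->0; indeg[3]->0 | ready=[1, 3] | order so far=[4, 2, 5]
  pop 1: no out-edges | ready=[3] | order so far=[4, 2, 5, 1]
  pop 3: indeg[0]->0 | ready=[0] | order so far=[4, 2, 5, 1, 3]
  pop 0: no out-edges | ready=[] | order so far=[4, 2, 5, 1, 3, 0]
New canonical toposort: [4, 2, 5, 1, 3, 0]
Compare positions:
  Node 0: index 5 -> 5 (same)
  Node 1: index 3 -> 3 (same)
  Node 2: index 0 -> 1 (moved)
  Node 3: index 4 -> 4 (same)
  Node 4: index 1 -> 0 (moved)
  Node 5: index 2 -> 2 (same)
Nodes that changed position: 2 4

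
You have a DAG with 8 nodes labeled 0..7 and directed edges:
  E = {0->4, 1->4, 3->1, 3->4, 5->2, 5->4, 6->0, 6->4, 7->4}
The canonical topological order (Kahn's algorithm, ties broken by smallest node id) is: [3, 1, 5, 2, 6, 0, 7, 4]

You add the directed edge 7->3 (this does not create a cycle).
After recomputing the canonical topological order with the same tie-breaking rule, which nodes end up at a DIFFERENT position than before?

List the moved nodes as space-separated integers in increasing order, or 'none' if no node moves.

Answer: 0 1 2 3 5 6 7

Derivation:
Old toposort: [3, 1, 5, 2, 6, 0, 7, 4]
Added edge 7->3
Recompute Kahn (smallest-id tiebreak):
  initial in-degrees: [1, 1, 1, 1, 6, 0, 0, 0]
  ready (indeg=0): [5, 6, 7]
  pop 5: indeg[2]->0; indeg[4]->5 | ready=[2, 6, 7] | order so far=[5]
  pop 2: no out-edges | ready=[6, 7] | order so far=[5, 2]
  pop 6: indeg[0]->0; indeg[4]->4 | ready=[0, 7] | order so far=[5, 2, 6]
  pop 0: indeg[4]->3 | ready=[7] | order so far=[5, 2, 6, 0]
  pop 7: indeg[3]->0; indeg[4]->2 | ready=[3] | order so far=[5, 2, 6, 0, 7]
  pop 3: indeg[1]->0; indeg[4]->1 | ready=[1] | order so far=[5, 2, 6, 0, 7, 3]
  pop 1: indeg[4]->0 | ready=[4] | order so far=[5, 2, 6, 0, 7, 3, 1]
  pop 4: no out-edges | ready=[] | order so far=[5, 2, 6, 0, 7, 3, 1, 4]
New canonical toposort: [5, 2, 6, 0, 7, 3, 1, 4]
Compare positions:
  Node 0: index 5 -> 3 (moved)
  Node 1: index 1 -> 6 (moved)
  Node 2: index 3 -> 1 (moved)
  Node 3: index 0 -> 5 (moved)
  Node 4: index 7 -> 7 (same)
  Node 5: index 2 -> 0 (moved)
  Node 6: index 4 -> 2 (moved)
  Node 7: index 6 -> 4 (moved)
Nodes that changed position: 0 1 2 3 5 6 7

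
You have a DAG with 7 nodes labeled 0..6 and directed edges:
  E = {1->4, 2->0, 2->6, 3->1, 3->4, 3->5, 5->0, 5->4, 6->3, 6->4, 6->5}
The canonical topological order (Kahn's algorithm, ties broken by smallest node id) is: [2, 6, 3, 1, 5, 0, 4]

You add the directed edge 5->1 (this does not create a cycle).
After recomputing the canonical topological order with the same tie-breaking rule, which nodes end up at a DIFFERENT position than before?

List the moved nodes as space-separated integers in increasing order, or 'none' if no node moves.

Answer: 0 1 5

Derivation:
Old toposort: [2, 6, 3, 1, 5, 0, 4]
Added edge 5->1
Recompute Kahn (smallest-id tiebreak):
  initial in-degrees: [2, 2, 0, 1, 4, 2, 1]
  ready (indeg=0): [2]
  pop 2: indeg[0]->1; indeg[6]->0 | ready=[6] | order so far=[2]
  pop 6: indeg[3]->0; indeg[4]->3; indeg[5]->1 | ready=[3] | order so far=[2, 6]
  pop 3: indeg[1]->1; indeg[4]->2; indeg[5]->0 | ready=[5] | order so far=[2, 6, 3]
  pop 5: indeg[0]->0; indeg[1]->0; indeg[4]->1 | ready=[0, 1] | order so far=[2, 6, 3, 5]
  pop 0: no out-edges | ready=[1] | order so far=[2, 6, 3, 5, 0]
  pop 1: indeg[4]->0 | ready=[4] | order so far=[2, 6, 3, 5, 0, 1]
  pop 4: no out-edges | ready=[] | order so far=[2, 6, 3, 5, 0, 1, 4]
New canonical toposort: [2, 6, 3, 5, 0, 1, 4]
Compare positions:
  Node 0: index 5 -> 4 (moved)
  Node 1: index 3 -> 5 (moved)
  Node 2: index 0 -> 0 (same)
  Node 3: index 2 -> 2 (same)
  Node 4: index 6 -> 6 (same)
  Node 5: index 4 -> 3 (moved)
  Node 6: index 1 -> 1 (same)
Nodes that changed position: 0 1 5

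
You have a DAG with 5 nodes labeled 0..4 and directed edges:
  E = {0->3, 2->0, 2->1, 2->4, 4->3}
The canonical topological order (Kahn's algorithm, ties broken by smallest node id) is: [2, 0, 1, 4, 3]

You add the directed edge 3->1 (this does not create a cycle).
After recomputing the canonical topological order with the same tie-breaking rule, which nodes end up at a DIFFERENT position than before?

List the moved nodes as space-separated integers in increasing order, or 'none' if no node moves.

Old toposort: [2, 0, 1, 4, 3]
Added edge 3->1
Recompute Kahn (smallest-id tiebreak):
  initial in-degrees: [1, 2, 0, 2, 1]
  ready (indeg=0): [2]
  pop 2: indeg[0]->0; indeg[1]->1; indeg[4]->0 | ready=[0, 4] | order so far=[2]
  pop 0: indeg[3]->1 | ready=[4] | order so far=[2, 0]
  pop 4: indeg[3]->0 | ready=[3] | order so far=[2, 0, 4]
  pop 3: indeg[1]->0 | ready=[1] | order so far=[2, 0, 4, 3]
  pop 1: no out-edges | ready=[] | order so far=[2, 0, 4, 3, 1]
New canonical toposort: [2, 0, 4, 3, 1]
Compare positions:
  Node 0: index 1 -> 1 (same)
  Node 1: index 2 -> 4 (moved)
  Node 2: index 0 -> 0 (same)
  Node 3: index 4 -> 3 (moved)
  Node 4: index 3 -> 2 (moved)
Nodes that changed position: 1 3 4

Answer: 1 3 4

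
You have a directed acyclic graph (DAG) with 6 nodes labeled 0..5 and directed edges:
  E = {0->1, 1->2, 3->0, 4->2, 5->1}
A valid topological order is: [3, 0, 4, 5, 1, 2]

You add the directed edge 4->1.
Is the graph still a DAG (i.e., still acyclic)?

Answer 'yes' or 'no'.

Given toposort: [3, 0, 4, 5, 1, 2]
Position of 4: index 2; position of 1: index 4
New edge 4->1: forward
Forward edge: respects the existing order. Still a DAG, same toposort still valid.
Still a DAG? yes

Answer: yes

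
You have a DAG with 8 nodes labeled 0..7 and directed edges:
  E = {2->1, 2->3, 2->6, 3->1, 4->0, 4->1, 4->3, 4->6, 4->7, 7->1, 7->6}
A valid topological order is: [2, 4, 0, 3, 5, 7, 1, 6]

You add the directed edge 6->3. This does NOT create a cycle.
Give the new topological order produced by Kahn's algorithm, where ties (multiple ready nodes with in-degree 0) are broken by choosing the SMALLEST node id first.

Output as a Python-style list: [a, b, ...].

Answer: [2, 4, 0, 5, 7, 6, 3, 1]

Derivation:
Old toposort: [2, 4, 0, 3, 5, 7, 1, 6]
Added edge: 6->3
Position of 6 (7) > position of 3 (3). Must reorder: 6 must now come before 3.
Run Kahn's algorithm (break ties by smallest node id):
  initial in-degrees: [1, 4, 0, 3, 0, 0, 3, 1]
  ready (indeg=0): [2, 4, 5]
  pop 2: indeg[1]->3; indeg[3]->2; indeg[6]->2 | ready=[4, 5] | order so far=[2]
  pop 4: indeg[0]->0; indeg[1]->2; indeg[3]->1; indeg[6]->1; indeg[7]->0 | ready=[0, 5, 7] | order so far=[2, 4]
  pop 0: no out-edges | ready=[5, 7] | order so far=[2, 4, 0]
  pop 5: no out-edges | ready=[7] | order so far=[2, 4, 0, 5]
  pop 7: indeg[1]->1; indeg[6]->0 | ready=[6] | order so far=[2, 4, 0, 5, 7]
  pop 6: indeg[3]->0 | ready=[3] | order so far=[2, 4, 0, 5, 7, 6]
  pop 3: indeg[1]->0 | ready=[1] | order so far=[2, 4, 0, 5, 7, 6, 3]
  pop 1: no out-edges | ready=[] | order so far=[2, 4, 0, 5, 7, 6, 3, 1]
  Result: [2, 4, 0, 5, 7, 6, 3, 1]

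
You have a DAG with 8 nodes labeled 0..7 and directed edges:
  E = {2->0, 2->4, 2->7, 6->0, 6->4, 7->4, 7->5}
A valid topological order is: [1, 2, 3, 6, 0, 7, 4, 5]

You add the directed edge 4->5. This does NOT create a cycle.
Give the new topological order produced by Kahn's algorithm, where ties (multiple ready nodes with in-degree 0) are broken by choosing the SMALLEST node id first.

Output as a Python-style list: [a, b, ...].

Answer: [1, 2, 3, 6, 0, 7, 4, 5]

Derivation:
Old toposort: [1, 2, 3, 6, 0, 7, 4, 5]
Added edge: 4->5
Position of 4 (6) < position of 5 (7). Old order still valid.
Run Kahn's algorithm (break ties by smallest node id):
  initial in-degrees: [2, 0, 0, 0, 3, 2, 0, 1]
  ready (indeg=0): [1, 2, 3, 6]
  pop 1: no out-edges | ready=[2, 3, 6] | order so far=[1]
  pop 2: indeg[0]->1; indeg[4]->2; indeg[7]->0 | ready=[3, 6, 7] | order so far=[1, 2]
  pop 3: no out-edges | ready=[6, 7] | order so far=[1, 2, 3]
  pop 6: indeg[0]->0; indeg[4]->1 | ready=[0, 7] | order so far=[1, 2, 3, 6]
  pop 0: no out-edges | ready=[7] | order so far=[1, 2, 3, 6, 0]
  pop 7: indeg[4]->0; indeg[5]->1 | ready=[4] | order so far=[1, 2, 3, 6, 0, 7]
  pop 4: indeg[5]->0 | ready=[5] | order so far=[1, 2, 3, 6, 0, 7, 4]
  pop 5: no out-edges | ready=[] | order so far=[1, 2, 3, 6, 0, 7, 4, 5]
  Result: [1, 2, 3, 6, 0, 7, 4, 5]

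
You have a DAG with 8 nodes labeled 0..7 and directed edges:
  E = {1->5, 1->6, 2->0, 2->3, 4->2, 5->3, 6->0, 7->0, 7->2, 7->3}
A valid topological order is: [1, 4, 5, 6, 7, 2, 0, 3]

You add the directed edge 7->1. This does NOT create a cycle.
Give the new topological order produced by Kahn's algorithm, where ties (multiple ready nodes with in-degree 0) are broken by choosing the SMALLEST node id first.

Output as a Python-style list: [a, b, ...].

Answer: [4, 7, 1, 2, 5, 3, 6, 0]

Derivation:
Old toposort: [1, 4, 5, 6, 7, 2, 0, 3]
Added edge: 7->1
Position of 7 (4) > position of 1 (0). Must reorder: 7 must now come before 1.
Run Kahn's algorithm (break ties by smallest node id):
  initial in-degrees: [3, 1, 2, 3, 0, 1, 1, 0]
  ready (indeg=0): [4, 7]
  pop 4: indeg[2]->1 | ready=[7] | order so far=[4]
  pop 7: indeg[0]->2; indeg[1]->0; indeg[2]->0; indeg[3]->2 | ready=[1, 2] | order so far=[4, 7]
  pop 1: indeg[5]->0; indeg[6]->0 | ready=[2, 5, 6] | order so far=[4, 7, 1]
  pop 2: indeg[0]->1; indeg[3]->1 | ready=[5, 6] | order so far=[4, 7, 1, 2]
  pop 5: indeg[3]->0 | ready=[3, 6] | order so far=[4, 7, 1, 2, 5]
  pop 3: no out-edges | ready=[6] | order so far=[4, 7, 1, 2, 5, 3]
  pop 6: indeg[0]->0 | ready=[0] | order so far=[4, 7, 1, 2, 5, 3, 6]
  pop 0: no out-edges | ready=[] | order so far=[4, 7, 1, 2, 5, 3, 6, 0]
  Result: [4, 7, 1, 2, 5, 3, 6, 0]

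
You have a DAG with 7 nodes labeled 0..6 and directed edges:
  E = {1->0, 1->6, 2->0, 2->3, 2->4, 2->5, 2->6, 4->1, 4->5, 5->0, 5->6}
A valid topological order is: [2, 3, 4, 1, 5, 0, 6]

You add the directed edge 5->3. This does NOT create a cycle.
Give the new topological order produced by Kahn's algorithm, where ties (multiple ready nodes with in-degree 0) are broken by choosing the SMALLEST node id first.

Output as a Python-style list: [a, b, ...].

Answer: [2, 4, 1, 5, 0, 3, 6]

Derivation:
Old toposort: [2, 3, 4, 1, 5, 0, 6]
Added edge: 5->3
Position of 5 (4) > position of 3 (1). Must reorder: 5 must now come before 3.
Run Kahn's algorithm (break ties by smallest node id):
  initial in-degrees: [3, 1, 0, 2, 1, 2, 3]
  ready (indeg=0): [2]
  pop 2: indeg[0]->2; indeg[3]->1; indeg[4]->0; indeg[5]->1; indeg[6]->2 | ready=[4] | order so far=[2]
  pop 4: indeg[1]->0; indeg[5]->0 | ready=[1, 5] | order so far=[2, 4]
  pop 1: indeg[0]->1; indeg[6]->1 | ready=[5] | order so far=[2, 4, 1]
  pop 5: indeg[0]->0; indeg[3]->0; indeg[6]->0 | ready=[0, 3, 6] | order so far=[2, 4, 1, 5]
  pop 0: no out-edges | ready=[3, 6] | order so far=[2, 4, 1, 5, 0]
  pop 3: no out-edges | ready=[6] | order so far=[2, 4, 1, 5, 0, 3]
  pop 6: no out-edges | ready=[] | order so far=[2, 4, 1, 5, 0, 3, 6]
  Result: [2, 4, 1, 5, 0, 3, 6]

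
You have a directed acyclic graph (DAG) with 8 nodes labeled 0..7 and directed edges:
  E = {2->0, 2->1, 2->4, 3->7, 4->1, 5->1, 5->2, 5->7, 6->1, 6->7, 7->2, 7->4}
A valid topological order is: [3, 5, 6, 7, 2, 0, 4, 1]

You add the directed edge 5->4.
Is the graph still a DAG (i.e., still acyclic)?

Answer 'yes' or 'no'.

Given toposort: [3, 5, 6, 7, 2, 0, 4, 1]
Position of 5: index 1; position of 4: index 6
New edge 5->4: forward
Forward edge: respects the existing order. Still a DAG, same toposort still valid.
Still a DAG? yes

Answer: yes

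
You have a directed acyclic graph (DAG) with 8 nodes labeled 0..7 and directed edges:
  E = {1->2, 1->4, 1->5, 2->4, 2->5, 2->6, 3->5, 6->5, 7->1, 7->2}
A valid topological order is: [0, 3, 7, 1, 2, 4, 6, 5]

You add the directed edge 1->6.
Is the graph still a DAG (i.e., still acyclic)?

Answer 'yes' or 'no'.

Given toposort: [0, 3, 7, 1, 2, 4, 6, 5]
Position of 1: index 3; position of 6: index 6
New edge 1->6: forward
Forward edge: respects the existing order. Still a DAG, same toposort still valid.
Still a DAG? yes

Answer: yes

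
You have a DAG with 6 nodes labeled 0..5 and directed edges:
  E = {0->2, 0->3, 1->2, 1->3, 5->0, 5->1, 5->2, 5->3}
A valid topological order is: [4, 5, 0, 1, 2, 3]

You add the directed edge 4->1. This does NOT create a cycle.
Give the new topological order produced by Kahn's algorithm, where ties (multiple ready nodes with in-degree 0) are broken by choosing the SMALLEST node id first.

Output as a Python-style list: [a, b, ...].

Old toposort: [4, 5, 0, 1, 2, 3]
Added edge: 4->1
Position of 4 (0) < position of 1 (3). Old order still valid.
Run Kahn's algorithm (break ties by smallest node id):
  initial in-degrees: [1, 2, 3, 3, 0, 0]
  ready (indeg=0): [4, 5]
  pop 4: indeg[1]->1 | ready=[5] | order so far=[4]
  pop 5: indeg[0]->0; indeg[1]->0; indeg[2]->2; indeg[3]->2 | ready=[0, 1] | order so far=[4, 5]
  pop 0: indeg[2]->1; indeg[3]->1 | ready=[1] | order so far=[4, 5, 0]
  pop 1: indeg[2]->0; indeg[3]->0 | ready=[2, 3] | order so far=[4, 5, 0, 1]
  pop 2: no out-edges | ready=[3] | order so far=[4, 5, 0, 1, 2]
  pop 3: no out-edges | ready=[] | order so far=[4, 5, 0, 1, 2, 3]
  Result: [4, 5, 0, 1, 2, 3]

Answer: [4, 5, 0, 1, 2, 3]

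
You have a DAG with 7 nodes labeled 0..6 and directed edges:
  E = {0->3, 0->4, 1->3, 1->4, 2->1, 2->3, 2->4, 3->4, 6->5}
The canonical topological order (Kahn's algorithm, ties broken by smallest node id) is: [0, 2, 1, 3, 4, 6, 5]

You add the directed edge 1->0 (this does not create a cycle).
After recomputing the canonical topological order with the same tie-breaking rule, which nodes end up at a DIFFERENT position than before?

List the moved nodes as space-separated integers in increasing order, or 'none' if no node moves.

Old toposort: [0, 2, 1, 3, 4, 6, 5]
Added edge 1->0
Recompute Kahn (smallest-id tiebreak):
  initial in-degrees: [1, 1, 0, 3, 4, 1, 0]
  ready (indeg=0): [2, 6]
  pop 2: indeg[1]->0; indeg[3]->2; indeg[4]->3 | ready=[1, 6] | order so far=[2]
  pop 1: indeg[0]->0; indeg[3]->1; indeg[4]->2 | ready=[0, 6] | order so far=[2, 1]
  pop 0: indeg[3]->0; indeg[4]->1 | ready=[3, 6] | order so far=[2, 1, 0]
  pop 3: indeg[4]->0 | ready=[4, 6] | order so far=[2, 1, 0, 3]
  pop 4: no out-edges | ready=[6] | order so far=[2, 1, 0, 3, 4]
  pop 6: indeg[5]->0 | ready=[5] | order so far=[2, 1, 0, 3, 4, 6]
  pop 5: no out-edges | ready=[] | order so far=[2, 1, 0, 3, 4, 6, 5]
New canonical toposort: [2, 1, 0, 3, 4, 6, 5]
Compare positions:
  Node 0: index 0 -> 2 (moved)
  Node 1: index 2 -> 1 (moved)
  Node 2: index 1 -> 0 (moved)
  Node 3: index 3 -> 3 (same)
  Node 4: index 4 -> 4 (same)
  Node 5: index 6 -> 6 (same)
  Node 6: index 5 -> 5 (same)
Nodes that changed position: 0 1 2

Answer: 0 1 2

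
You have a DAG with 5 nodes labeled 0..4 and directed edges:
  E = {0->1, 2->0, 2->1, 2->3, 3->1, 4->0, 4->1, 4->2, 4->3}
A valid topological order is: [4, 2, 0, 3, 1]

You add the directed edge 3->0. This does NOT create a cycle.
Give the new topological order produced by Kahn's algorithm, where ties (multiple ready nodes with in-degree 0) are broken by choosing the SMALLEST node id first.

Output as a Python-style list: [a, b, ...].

Answer: [4, 2, 3, 0, 1]

Derivation:
Old toposort: [4, 2, 0, 3, 1]
Added edge: 3->0
Position of 3 (3) > position of 0 (2). Must reorder: 3 must now come before 0.
Run Kahn's algorithm (break ties by smallest node id):
  initial in-degrees: [3, 4, 1, 2, 0]
  ready (indeg=0): [4]
  pop 4: indeg[0]->2; indeg[1]->3; indeg[2]->0; indeg[3]->1 | ready=[2] | order so far=[4]
  pop 2: indeg[0]->1; indeg[1]->2; indeg[3]->0 | ready=[3] | order so far=[4, 2]
  pop 3: indeg[0]->0; indeg[1]->1 | ready=[0] | order so far=[4, 2, 3]
  pop 0: indeg[1]->0 | ready=[1] | order so far=[4, 2, 3, 0]
  pop 1: no out-edges | ready=[] | order so far=[4, 2, 3, 0, 1]
  Result: [4, 2, 3, 0, 1]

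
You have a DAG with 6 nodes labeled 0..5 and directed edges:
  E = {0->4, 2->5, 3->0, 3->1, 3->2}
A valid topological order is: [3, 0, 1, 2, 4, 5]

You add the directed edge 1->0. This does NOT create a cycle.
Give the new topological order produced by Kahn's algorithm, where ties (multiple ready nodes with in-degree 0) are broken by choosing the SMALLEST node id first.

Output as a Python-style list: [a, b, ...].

Answer: [3, 1, 0, 2, 4, 5]

Derivation:
Old toposort: [3, 0, 1, 2, 4, 5]
Added edge: 1->0
Position of 1 (2) > position of 0 (1). Must reorder: 1 must now come before 0.
Run Kahn's algorithm (break ties by smallest node id):
  initial in-degrees: [2, 1, 1, 0, 1, 1]
  ready (indeg=0): [3]
  pop 3: indeg[0]->1; indeg[1]->0; indeg[2]->0 | ready=[1, 2] | order so far=[3]
  pop 1: indeg[0]->0 | ready=[0, 2] | order so far=[3, 1]
  pop 0: indeg[4]->0 | ready=[2, 4] | order so far=[3, 1, 0]
  pop 2: indeg[5]->0 | ready=[4, 5] | order so far=[3, 1, 0, 2]
  pop 4: no out-edges | ready=[5] | order so far=[3, 1, 0, 2, 4]
  pop 5: no out-edges | ready=[] | order so far=[3, 1, 0, 2, 4, 5]
  Result: [3, 1, 0, 2, 4, 5]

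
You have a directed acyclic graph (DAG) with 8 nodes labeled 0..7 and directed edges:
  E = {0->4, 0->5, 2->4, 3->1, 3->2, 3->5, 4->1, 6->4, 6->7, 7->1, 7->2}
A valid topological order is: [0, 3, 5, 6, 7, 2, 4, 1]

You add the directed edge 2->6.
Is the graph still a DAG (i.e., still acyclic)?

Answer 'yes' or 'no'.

Answer: no

Derivation:
Given toposort: [0, 3, 5, 6, 7, 2, 4, 1]
Position of 2: index 5; position of 6: index 3
New edge 2->6: backward (u after v in old order)
Backward edge: old toposort is now invalid. Check if this creates a cycle.
Does 6 already reach 2? Reachable from 6: [1, 2, 4, 6, 7]. YES -> cycle!
Still a DAG? no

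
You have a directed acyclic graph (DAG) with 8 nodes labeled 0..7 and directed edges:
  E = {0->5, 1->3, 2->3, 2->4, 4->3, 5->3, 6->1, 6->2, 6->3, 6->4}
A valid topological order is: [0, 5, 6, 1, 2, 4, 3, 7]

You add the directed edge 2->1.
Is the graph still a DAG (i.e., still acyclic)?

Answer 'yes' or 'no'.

Answer: yes

Derivation:
Given toposort: [0, 5, 6, 1, 2, 4, 3, 7]
Position of 2: index 4; position of 1: index 3
New edge 2->1: backward (u after v in old order)
Backward edge: old toposort is now invalid. Check if this creates a cycle.
Does 1 already reach 2? Reachable from 1: [1, 3]. NO -> still a DAG (reorder needed).
Still a DAG? yes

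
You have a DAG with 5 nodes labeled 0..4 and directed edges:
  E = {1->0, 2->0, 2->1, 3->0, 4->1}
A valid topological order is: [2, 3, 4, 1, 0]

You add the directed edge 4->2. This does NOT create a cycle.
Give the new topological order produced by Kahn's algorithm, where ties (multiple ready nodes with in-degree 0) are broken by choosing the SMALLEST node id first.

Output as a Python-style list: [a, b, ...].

Answer: [3, 4, 2, 1, 0]

Derivation:
Old toposort: [2, 3, 4, 1, 0]
Added edge: 4->2
Position of 4 (2) > position of 2 (0). Must reorder: 4 must now come before 2.
Run Kahn's algorithm (break ties by smallest node id):
  initial in-degrees: [3, 2, 1, 0, 0]
  ready (indeg=0): [3, 4]
  pop 3: indeg[0]->2 | ready=[4] | order so far=[3]
  pop 4: indeg[1]->1; indeg[2]->0 | ready=[2] | order so far=[3, 4]
  pop 2: indeg[0]->1; indeg[1]->0 | ready=[1] | order so far=[3, 4, 2]
  pop 1: indeg[0]->0 | ready=[0] | order so far=[3, 4, 2, 1]
  pop 0: no out-edges | ready=[] | order so far=[3, 4, 2, 1, 0]
  Result: [3, 4, 2, 1, 0]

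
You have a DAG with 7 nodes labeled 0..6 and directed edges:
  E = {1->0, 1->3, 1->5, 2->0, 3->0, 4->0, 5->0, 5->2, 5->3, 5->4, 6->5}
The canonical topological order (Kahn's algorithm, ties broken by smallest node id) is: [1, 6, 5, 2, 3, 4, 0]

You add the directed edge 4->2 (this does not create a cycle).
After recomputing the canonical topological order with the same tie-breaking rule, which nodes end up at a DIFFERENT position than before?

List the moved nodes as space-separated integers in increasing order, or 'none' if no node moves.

Old toposort: [1, 6, 5, 2, 3, 4, 0]
Added edge 4->2
Recompute Kahn (smallest-id tiebreak):
  initial in-degrees: [5, 0, 2, 2, 1, 2, 0]
  ready (indeg=0): [1, 6]
  pop 1: indeg[0]->4; indeg[3]->1; indeg[5]->1 | ready=[6] | order so far=[1]
  pop 6: indeg[5]->0 | ready=[5] | order so far=[1, 6]
  pop 5: indeg[0]->3; indeg[2]->1; indeg[3]->0; indeg[4]->0 | ready=[3, 4] | order so far=[1, 6, 5]
  pop 3: indeg[0]->2 | ready=[4] | order so far=[1, 6, 5, 3]
  pop 4: indeg[0]->1; indeg[2]->0 | ready=[2] | order so far=[1, 6, 5, 3, 4]
  pop 2: indeg[0]->0 | ready=[0] | order so far=[1, 6, 5, 3, 4, 2]
  pop 0: no out-edges | ready=[] | order so far=[1, 6, 5, 3, 4, 2, 0]
New canonical toposort: [1, 6, 5, 3, 4, 2, 0]
Compare positions:
  Node 0: index 6 -> 6 (same)
  Node 1: index 0 -> 0 (same)
  Node 2: index 3 -> 5 (moved)
  Node 3: index 4 -> 3 (moved)
  Node 4: index 5 -> 4 (moved)
  Node 5: index 2 -> 2 (same)
  Node 6: index 1 -> 1 (same)
Nodes that changed position: 2 3 4

Answer: 2 3 4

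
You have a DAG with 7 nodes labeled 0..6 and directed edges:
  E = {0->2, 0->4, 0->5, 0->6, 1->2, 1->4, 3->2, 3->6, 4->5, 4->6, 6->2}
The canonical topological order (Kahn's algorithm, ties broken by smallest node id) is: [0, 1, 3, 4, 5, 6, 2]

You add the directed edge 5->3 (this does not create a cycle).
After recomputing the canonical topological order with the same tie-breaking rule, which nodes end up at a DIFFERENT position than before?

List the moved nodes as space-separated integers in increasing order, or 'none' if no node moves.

Answer: 3 4 5

Derivation:
Old toposort: [0, 1, 3, 4, 5, 6, 2]
Added edge 5->3
Recompute Kahn (smallest-id tiebreak):
  initial in-degrees: [0, 0, 4, 1, 2, 2, 3]
  ready (indeg=0): [0, 1]
  pop 0: indeg[2]->3; indeg[4]->1; indeg[5]->1; indeg[6]->2 | ready=[1] | order so far=[0]
  pop 1: indeg[2]->2; indeg[4]->0 | ready=[4] | order so far=[0, 1]
  pop 4: indeg[5]->0; indeg[6]->1 | ready=[5] | order so far=[0, 1, 4]
  pop 5: indeg[3]->0 | ready=[3] | order so far=[0, 1, 4, 5]
  pop 3: indeg[2]->1; indeg[6]->0 | ready=[6] | order so far=[0, 1, 4, 5, 3]
  pop 6: indeg[2]->0 | ready=[2] | order so far=[0, 1, 4, 5, 3, 6]
  pop 2: no out-edges | ready=[] | order so far=[0, 1, 4, 5, 3, 6, 2]
New canonical toposort: [0, 1, 4, 5, 3, 6, 2]
Compare positions:
  Node 0: index 0 -> 0 (same)
  Node 1: index 1 -> 1 (same)
  Node 2: index 6 -> 6 (same)
  Node 3: index 2 -> 4 (moved)
  Node 4: index 3 -> 2 (moved)
  Node 5: index 4 -> 3 (moved)
  Node 6: index 5 -> 5 (same)
Nodes that changed position: 3 4 5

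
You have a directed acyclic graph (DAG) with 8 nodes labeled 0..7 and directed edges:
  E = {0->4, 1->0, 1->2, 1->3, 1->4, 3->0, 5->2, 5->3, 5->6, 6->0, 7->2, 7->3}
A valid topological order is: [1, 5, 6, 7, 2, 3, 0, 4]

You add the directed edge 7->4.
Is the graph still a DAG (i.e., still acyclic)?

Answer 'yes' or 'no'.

Answer: yes

Derivation:
Given toposort: [1, 5, 6, 7, 2, 3, 0, 4]
Position of 7: index 3; position of 4: index 7
New edge 7->4: forward
Forward edge: respects the existing order. Still a DAG, same toposort still valid.
Still a DAG? yes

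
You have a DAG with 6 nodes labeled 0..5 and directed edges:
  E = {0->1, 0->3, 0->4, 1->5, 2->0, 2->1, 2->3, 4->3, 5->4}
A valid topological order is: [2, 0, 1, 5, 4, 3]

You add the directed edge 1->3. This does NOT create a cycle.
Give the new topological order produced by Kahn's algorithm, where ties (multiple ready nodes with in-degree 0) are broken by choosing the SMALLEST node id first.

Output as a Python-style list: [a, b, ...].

Answer: [2, 0, 1, 5, 4, 3]

Derivation:
Old toposort: [2, 0, 1, 5, 4, 3]
Added edge: 1->3
Position of 1 (2) < position of 3 (5). Old order still valid.
Run Kahn's algorithm (break ties by smallest node id):
  initial in-degrees: [1, 2, 0, 4, 2, 1]
  ready (indeg=0): [2]
  pop 2: indeg[0]->0; indeg[1]->1; indeg[3]->3 | ready=[0] | order so far=[2]
  pop 0: indeg[1]->0; indeg[3]->2; indeg[4]->1 | ready=[1] | order so far=[2, 0]
  pop 1: indeg[3]->1; indeg[5]->0 | ready=[5] | order so far=[2, 0, 1]
  pop 5: indeg[4]->0 | ready=[4] | order so far=[2, 0, 1, 5]
  pop 4: indeg[3]->0 | ready=[3] | order so far=[2, 0, 1, 5, 4]
  pop 3: no out-edges | ready=[] | order so far=[2, 0, 1, 5, 4, 3]
  Result: [2, 0, 1, 5, 4, 3]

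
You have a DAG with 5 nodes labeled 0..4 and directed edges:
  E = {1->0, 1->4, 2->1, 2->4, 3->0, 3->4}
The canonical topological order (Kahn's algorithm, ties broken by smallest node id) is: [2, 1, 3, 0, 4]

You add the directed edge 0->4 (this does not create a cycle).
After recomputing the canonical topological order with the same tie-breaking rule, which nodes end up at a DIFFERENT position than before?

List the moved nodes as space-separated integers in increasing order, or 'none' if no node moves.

Old toposort: [2, 1, 3, 0, 4]
Added edge 0->4
Recompute Kahn (smallest-id tiebreak):
  initial in-degrees: [2, 1, 0, 0, 4]
  ready (indeg=0): [2, 3]
  pop 2: indeg[1]->0; indeg[4]->3 | ready=[1, 3] | order so far=[2]
  pop 1: indeg[0]->1; indeg[4]->2 | ready=[3] | order so far=[2, 1]
  pop 3: indeg[0]->0; indeg[4]->1 | ready=[0] | order so far=[2, 1, 3]
  pop 0: indeg[4]->0 | ready=[4] | order so far=[2, 1, 3, 0]
  pop 4: no out-edges | ready=[] | order so far=[2, 1, 3, 0, 4]
New canonical toposort: [2, 1, 3, 0, 4]
Compare positions:
  Node 0: index 3 -> 3 (same)
  Node 1: index 1 -> 1 (same)
  Node 2: index 0 -> 0 (same)
  Node 3: index 2 -> 2 (same)
  Node 4: index 4 -> 4 (same)
Nodes that changed position: none

Answer: none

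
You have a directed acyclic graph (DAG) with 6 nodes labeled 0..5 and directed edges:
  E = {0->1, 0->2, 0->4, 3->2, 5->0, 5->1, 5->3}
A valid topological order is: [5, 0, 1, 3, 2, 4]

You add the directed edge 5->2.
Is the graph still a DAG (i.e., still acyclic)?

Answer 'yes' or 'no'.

Answer: yes

Derivation:
Given toposort: [5, 0, 1, 3, 2, 4]
Position of 5: index 0; position of 2: index 4
New edge 5->2: forward
Forward edge: respects the existing order. Still a DAG, same toposort still valid.
Still a DAG? yes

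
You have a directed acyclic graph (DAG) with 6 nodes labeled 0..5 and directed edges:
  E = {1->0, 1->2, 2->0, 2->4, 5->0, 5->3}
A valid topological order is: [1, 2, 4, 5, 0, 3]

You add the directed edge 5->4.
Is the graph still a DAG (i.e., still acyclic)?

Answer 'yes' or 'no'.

Answer: yes

Derivation:
Given toposort: [1, 2, 4, 5, 0, 3]
Position of 5: index 3; position of 4: index 2
New edge 5->4: backward (u after v in old order)
Backward edge: old toposort is now invalid. Check if this creates a cycle.
Does 4 already reach 5? Reachable from 4: [4]. NO -> still a DAG (reorder needed).
Still a DAG? yes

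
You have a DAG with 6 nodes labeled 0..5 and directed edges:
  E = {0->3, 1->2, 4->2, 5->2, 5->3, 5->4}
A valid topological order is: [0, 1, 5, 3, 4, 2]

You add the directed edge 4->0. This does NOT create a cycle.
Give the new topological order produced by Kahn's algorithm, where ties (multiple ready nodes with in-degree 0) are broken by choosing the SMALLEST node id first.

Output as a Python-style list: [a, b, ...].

Old toposort: [0, 1, 5, 3, 4, 2]
Added edge: 4->0
Position of 4 (4) > position of 0 (0). Must reorder: 4 must now come before 0.
Run Kahn's algorithm (break ties by smallest node id):
  initial in-degrees: [1, 0, 3, 2, 1, 0]
  ready (indeg=0): [1, 5]
  pop 1: indeg[2]->2 | ready=[5] | order so far=[1]
  pop 5: indeg[2]->1; indeg[3]->1; indeg[4]->0 | ready=[4] | order so far=[1, 5]
  pop 4: indeg[0]->0; indeg[2]->0 | ready=[0, 2] | order so far=[1, 5, 4]
  pop 0: indeg[3]->0 | ready=[2, 3] | order so far=[1, 5, 4, 0]
  pop 2: no out-edges | ready=[3] | order so far=[1, 5, 4, 0, 2]
  pop 3: no out-edges | ready=[] | order so far=[1, 5, 4, 0, 2, 3]
  Result: [1, 5, 4, 0, 2, 3]

Answer: [1, 5, 4, 0, 2, 3]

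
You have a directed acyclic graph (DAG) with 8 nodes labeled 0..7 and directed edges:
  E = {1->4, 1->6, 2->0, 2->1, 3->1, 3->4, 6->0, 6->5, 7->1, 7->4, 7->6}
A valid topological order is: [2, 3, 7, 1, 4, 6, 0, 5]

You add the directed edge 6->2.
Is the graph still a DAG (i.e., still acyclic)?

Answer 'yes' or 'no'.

Answer: no

Derivation:
Given toposort: [2, 3, 7, 1, 4, 6, 0, 5]
Position of 6: index 5; position of 2: index 0
New edge 6->2: backward (u after v in old order)
Backward edge: old toposort is now invalid. Check if this creates a cycle.
Does 2 already reach 6? Reachable from 2: [0, 1, 2, 4, 5, 6]. YES -> cycle!
Still a DAG? no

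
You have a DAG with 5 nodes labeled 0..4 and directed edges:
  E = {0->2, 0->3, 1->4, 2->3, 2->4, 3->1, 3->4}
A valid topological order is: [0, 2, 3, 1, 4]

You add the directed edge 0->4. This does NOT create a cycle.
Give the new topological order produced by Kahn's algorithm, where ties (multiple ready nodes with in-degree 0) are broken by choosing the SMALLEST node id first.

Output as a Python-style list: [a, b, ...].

Answer: [0, 2, 3, 1, 4]

Derivation:
Old toposort: [0, 2, 3, 1, 4]
Added edge: 0->4
Position of 0 (0) < position of 4 (4). Old order still valid.
Run Kahn's algorithm (break ties by smallest node id):
  initial in-degrees: [0, 1, 1, 2, 4]
  ready (indeg=0): [0]
  pop 0: indeg[2]->0; indeg[3]->1; indeg[4]->3 | ready=[2] | order so far=[0]
  pop 2: indeg[3]->0; indeg[4]->2 | ready=[3] | order so far=[0, 2]
  pop 3: indeg[1]->0; indeg[4]->1 | ready=[1] | order so far=[0, 2, 3]
  pop 1: indeg[4]->0 | ready=[4] | order so far=[0, 2, 3, 1]
  pop 4: no out-edges | ready=[] | order so far=[0, 2, 3, 1, 4]
  Result: [0, 2, 3, 1, 4]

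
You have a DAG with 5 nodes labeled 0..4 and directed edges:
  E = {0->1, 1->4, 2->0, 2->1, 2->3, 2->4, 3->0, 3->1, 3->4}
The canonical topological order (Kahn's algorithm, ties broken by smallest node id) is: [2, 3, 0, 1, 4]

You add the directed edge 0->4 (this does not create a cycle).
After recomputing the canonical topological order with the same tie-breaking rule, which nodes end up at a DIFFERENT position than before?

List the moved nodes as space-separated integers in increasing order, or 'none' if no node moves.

Answer: none

Derivation:
Old toposort: [2, 3, 0, 1, 4]
Added edge 0->4
Recompute Kahn (smallest-id tiebreak):
  initial in-degrees: [2, 3, 0, 1, 4]
  ready (indeg=0): [2]
  pop 2: indeg[0]->1; indeg[1]->2; indeg[3]->0; indeg[4]->3 | ready=[3] | order so far=[2]
  pop 3: indeg[0]->0; indeg[1]->1; indeg[4]->2 | ready=[0] | order so far=[2, 3]
  pop 0: indeg[1]->0; indeg[4]->1 | ready=[1] | order so far=[2, 3, 0]
  pop 1: indeg[4]->0 | ready=[4] | order so far=[2, 3, 0, 1]
  pop 4: no out-edges | ready=[] | order so far=[2, 3, 0, 1, 4]
New canonical toposort: [2, 3, 0, 1, 4]
Compare positions:
  Node 0: index 2 -> 2 (same)
  Node 1: index 3 -> 3 (same)
  Node 2: index 0 -> 0 (same)
  Node 3: index 1 -> 1 (same)
  Node 4: index 4 -> 4 (same)
Nodes that changed position: none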